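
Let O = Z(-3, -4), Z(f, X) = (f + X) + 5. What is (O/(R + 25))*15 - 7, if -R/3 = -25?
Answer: -73/10 ≈ -7.3000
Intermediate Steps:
R = 75 (R = -3*(-25) = 75)
Z(f, X) = 5 + X + f (Z(f, X) = (X + f) + 5 = 5 + X + f)
O = -2 (O = 5 - 4 - 3 = -2)
(O/(R + 25))*15 - 7 = -2/(75 + 25)*15 - 7 = -2/100*15 - 7 = -2*1/100*15 - 7 = -1/50*15 - 7 = -3/10 - 7 = -73/10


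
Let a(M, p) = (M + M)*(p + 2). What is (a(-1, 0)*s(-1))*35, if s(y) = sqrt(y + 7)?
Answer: -140*sqrt(6) ≈ -342.93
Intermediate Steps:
a(M, p) = 2*M*(2 + p) (a(M, p) = (2*M)*(2 + p) = 2*M*(2 + p))
s(y) = sqrt(7 + y)
(a(-1, 0)*s(-1))*35 = ((2*(-1)*(2 + 0))*sqrt(7 - 1))*35 = ((2*(-1)*2)*sqrt(6))*35 = -4*sqrt(6)*35 = -140*sqrt(6)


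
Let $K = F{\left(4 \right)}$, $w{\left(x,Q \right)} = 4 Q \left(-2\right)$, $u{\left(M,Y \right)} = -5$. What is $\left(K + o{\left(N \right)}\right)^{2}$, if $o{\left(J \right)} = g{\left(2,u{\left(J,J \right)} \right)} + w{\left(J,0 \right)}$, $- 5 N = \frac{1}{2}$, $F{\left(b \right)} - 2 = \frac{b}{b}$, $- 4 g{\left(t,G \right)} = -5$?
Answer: $\frac{289}{16} \approx 18.063$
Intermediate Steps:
$g{\left(t,G \right)} = \frac{5}{4}$ ($g{\left(t,G \right)} = \left(- \frac{1}{4}\right) \left(-5\right) = \frac{5}{4}$)
$w{\left(x,Q \right)} = - 8 Q$
$F{\left(b \right)} = 3$ ($F{\left(b \right)} = 2 + \frac{b}{b} = 2 + 1 = 3$)
$N = - \frac{1}{10}$ ($N = - \frac{1}{5 \cdot 2} = \left(- \frac{1}{5}\right) \frac{1}{2} = - \frac{1}{10} \approx -0.1$)
$K = 3$
$o{\left(J \right)} = \frac{5}{4}$ ($o{\left(J \right)} = \frac{5}{4} - 0 = \frac{5}{4} + 0 = \frac{5}{4}$)
$\left(K + o{\left(N \right)}\right)^{2} = \left(3 + \frac{5}{4}\right)^{2} = \left(\frac{17}{4}\right)^{2} = \frac{289}{16}$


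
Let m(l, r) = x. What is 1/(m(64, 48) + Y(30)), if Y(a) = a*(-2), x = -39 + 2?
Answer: -1/97 ≈ -0.010309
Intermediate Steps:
x = -37
Y(a) = -2*a
m(l, r) = -37
1/(m(64, 48) + Y(30)) = 1/(-37 - 2*30) = 1/(-37 - 60) = 1/(-97) = -1/97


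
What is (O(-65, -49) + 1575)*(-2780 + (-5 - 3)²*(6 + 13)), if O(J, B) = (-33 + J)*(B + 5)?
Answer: -9207268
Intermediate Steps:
O(J, B) = (-33 + J)*(5 + B)
(O(-65, -49) + 1575)*(-2780 + (-5 - 3)²*(6 + 13)) = ((-165 - 33*(-49) + 5*(-65) - 49*(-65)) + 1575)*(-2780 + (-5 - 3)²*(6 + 13)) = ((-165 + 1617 - 325 + 3185) + 1575)*(-2780 + (-8)²*19) = (4312 + 1575)*(-2780 + 64*19) = 5887*(-2780 + 1216) = 5887*(-1564) = -9207268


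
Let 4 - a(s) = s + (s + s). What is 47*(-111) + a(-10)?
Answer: -5183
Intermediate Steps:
a(s) = 4 - 3*s (a(s) = 4 - (s + (s + s)) = 4 - (s + 2*s) = 4 - 3*s)
47*(-111) + a(-10) = 47*(-111) + (4 - 3*(-10)) = -5217 + (4 + 30) = -5217 + 34 = -5183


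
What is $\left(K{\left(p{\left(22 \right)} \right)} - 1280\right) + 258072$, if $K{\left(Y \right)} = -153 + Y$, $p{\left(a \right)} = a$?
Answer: $256661$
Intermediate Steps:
$\left(K{\left(p{\left(22 \right)} \right)} - 1280\right) + 258072 = \left(\left(-153 + 22\right) - 1280\right) + 258072 = \left(-131 - 1280\right) + 258072 = -1411 + 258072 = 256661$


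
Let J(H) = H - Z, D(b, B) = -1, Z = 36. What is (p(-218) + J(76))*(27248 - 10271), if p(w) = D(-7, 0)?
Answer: 662103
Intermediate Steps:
p(w) = -1
J(H) = -36 + H (J(H) = H - 1*36 = H - 36 = -36 + H)
(p(-218) + J(76))*(27248 - 10271) = (-1 + (-36 + 76))*(27248 - 10271) = (-1 + 40)*16977 = 39*16977 = 662103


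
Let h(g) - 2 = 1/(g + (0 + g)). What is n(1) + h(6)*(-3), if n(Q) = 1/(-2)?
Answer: -27/4 ≈ -6.7500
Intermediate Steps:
h(g) = 2 + 1/(2*g) (h(g) = 2 + 1/(g + (0 + g)) = 2 + 1/(g + g) = 2 + 1/(2*g))
n(Q) = -1/2
n(1) + h(6)*(-3) = -1/2 + (2 + (1/2)/6)*(-3) = -1/2 + (2 + (1/2)*(1/6))*(-3) = -1/2 + (2 + 1/12)*(-3) = -1/2 + (25/12)*(-3) = -1/2 - 25/4 = -27/4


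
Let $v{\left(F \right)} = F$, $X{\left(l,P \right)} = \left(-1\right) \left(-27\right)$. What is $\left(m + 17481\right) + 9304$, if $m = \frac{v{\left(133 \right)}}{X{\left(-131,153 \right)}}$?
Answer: $\frac{723328}{27} \approx 26790.0$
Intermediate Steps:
$X{\left(l,P \right)} = 27$
$m = \frac{133}{27} \approx 4.9259$
$\left(m + 17481\right) + 9304 = \left(\frac{133}{27} + 17481\right) + 9304 = \frac{472120}{27} + 9304 = \frac{723328}{27}$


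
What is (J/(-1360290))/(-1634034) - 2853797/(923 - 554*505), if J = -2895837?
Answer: 704811702860297609/68867776483792380 ≈ 10.234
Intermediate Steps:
(J/(-1360290))/(-1634034) - 2853797/(923 - 554*505) = -2895837/(-1360290)/(-1634034) - 2853797/(923 - 554*505) = -2895837*(-1/1360290)*(-1/1634034) - 2853797/(923 - 279770) = (965279/453430)*(-1/1634034) - 2853797/(-278847) = -965279/740920036620 - 2853797*(-1/278847) = -965279/740920036620 + 2853797/278847 = 704811702860297609/68867776483792380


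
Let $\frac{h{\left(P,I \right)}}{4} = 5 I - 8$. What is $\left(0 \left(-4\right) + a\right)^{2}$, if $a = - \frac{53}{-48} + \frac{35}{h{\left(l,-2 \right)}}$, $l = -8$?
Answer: $\frac{7921}{20736} \approx 0.38199$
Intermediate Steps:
$h{\left(P,I \right)} = -32 + 20 I$ ($h{\left(P,I \right)} = 4 \left(5 I - 8\right) = 4 \left(-8 + 5 I\right) = -32 + 20 I$)
$a = \frac{89}{144}$ ($a = - \frac{53}{-48} + \frac{35}{-32 + 20 \left(-2\right)} = \left(-53\right) \left(- \frac{1}{48}\right) + \frac{35}{-32 - 40} = \frac{53}{48} + \frac{35}{-72} = \frac{53}{48} + 35 \left(- \frac{1}{72}\right) = \frac{53}{48} - \frac{35}{72} = \frac{89}{144} \approx 0.61806$)
$\left(0 \left(-4\right) + a\right)^{2} = \left(0 \left(-4\right) + \frac{89}{144}\right)^{2} = \left(0 + \frac{89}{144}\right)^{2} = \left(\frac{89}{144}\right)^{2} = \frac{7921}{20736}$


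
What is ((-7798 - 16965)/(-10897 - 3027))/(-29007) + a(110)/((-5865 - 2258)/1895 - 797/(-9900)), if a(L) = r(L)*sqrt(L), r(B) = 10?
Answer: -24763/403893468 - 37521000*sqrt(110)/15781477 ≈ -24.936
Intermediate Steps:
a(L) = 10*sqrt(L)
((-7798 - 16965)/(-10897 - 3027))/(-29007) + a(110)/((-5865 - 2258)/1895 - 797/(-9900)) = ((-7798 - 16965)/(-10897 - 3027))/(-29007) + (10*sqrt(110))/((-5865 - 2258)/1895 - 797/(-9900)) = -24763/(-13924)*(-1/29007) + (10*sqrt(110))/(-8123*1/1895 - 797*(-1/9900)) = -24763*(-1/13924)*(-1/29007) + (10*sqrt(110))/(-8123/1895 + 797/9900) = (24763/13924)*(-1/29007) + (10*sqrt(110))/(-15781477/3752100) = -24763/403893468 + (10*sqrt(110))*(-3752100/15781477) = -24763/403893468 - 37521000*sqrt(110)/15781477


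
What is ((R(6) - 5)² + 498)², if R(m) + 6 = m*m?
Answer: 1261129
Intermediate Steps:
R(m) = -6 + m² (R(m) = -6 + m*m = -6 + m²)
((R(6) - 5)² + 498)² = (((-6 + 6²) - 5)² + 498)² = (((-6 + 36) - 5)² + 498)² = ((30 - 5)² + 498)² = (25² + 498)² = (625 + 498)² = 1123² = 1261129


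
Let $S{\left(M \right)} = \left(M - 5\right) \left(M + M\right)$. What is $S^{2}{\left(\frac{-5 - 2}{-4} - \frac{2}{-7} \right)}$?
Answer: $\frac{22382361}{153664} \approx 145.66$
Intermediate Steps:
$S{\left(M \right)} = 2 M \left(-5 + M\right)$ ($S{\left(M \right)} = \left(-5 + M\right) 2 M = 2 M \left(-5 + M\right)$)
$S^{2}{\left(\frac{-5 - 2}{-4} - \frac{2}{-7} \right)} = \left(2 \left(\frac{-5 - 2}{-4} - \frac{2}{-7}\right) \left(-5 - \left(- \frac{2}{7} - \frac{-5 - 2}{-4}\right)\right)\right)^{2} = \left(2 \left(\left(-7\right) \left(- \frac{1}{4}\right) - - \frac{2}{7}\right) \left(-5 - - \frac{57}{28}\right)\right)^{2} = \left(2 \left(\frac{7}{4} + \frac{2}{7}\right) \left(-5 + \left(\frac{7}{4} + \frac{2}{7}\right)\right)\right)^{2} = \left(2 \cdot \frac{57}{28} \left(-5 + \frac{57}{28}\right)\right)^{2} = \left(2 \cdot \frac{57}{28} \left(- \frac{83}{28}\right)\right)^{2} = \left(- \frac{4731}{392}\right)^{2} = \frac{22382361}{153664}$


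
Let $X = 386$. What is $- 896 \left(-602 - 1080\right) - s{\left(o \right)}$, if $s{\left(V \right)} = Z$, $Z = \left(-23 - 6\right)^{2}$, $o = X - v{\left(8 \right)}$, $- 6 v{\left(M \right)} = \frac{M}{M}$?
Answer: $1506231$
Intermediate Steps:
$v{\left(M \right)} = - \frac{1}{6}$ ($v{\left(M \right)} = - \frac{M \frac{1}{M}}{6} = \left(- \frac{1}{6}\right) 1 = - \frac{1}{6}$)
$o = \frac{2317}{6}$ ($o = 386 - - \frac{1}{6} = 386 + \frac{1}{6} = \frac{2317}{6} \approx 386.17$)
$Z = 841$ ($Z = \left(-29\right)^{2} = 841$)
$s{\left(V \right)} = 841$
$- 896 \left(-602 - 1080\right) - s{\left(o \right)} = - 896 \left(-602 - 1080\right) - 841 = \left(-896\right) \left(-1682\right) - 841 = 1507072 - 841 = 1506231$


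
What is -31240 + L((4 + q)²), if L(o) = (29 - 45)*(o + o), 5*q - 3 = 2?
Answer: -32040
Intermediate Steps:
q = 1 (q = ⅗ + (⅕)*2 = ⅗ + ⅖ = 1)
L(o) = -32*o
-31240 + L((4 + q)²) = -31240 - 32*(4 + 1)² = -31240 - 32*5² = -31240 - 32*25 = -31240 - 800 = -32040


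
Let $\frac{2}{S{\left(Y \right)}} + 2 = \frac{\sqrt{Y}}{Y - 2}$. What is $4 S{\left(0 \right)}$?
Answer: $-4$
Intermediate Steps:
$S{\left(Y \right)} = \frac{2}{-2 + \frac{\sqrt{Y}}{-2 + Y}}$ ($S{\left(Y \right)} = \frac{2}{-2 + \frac{\sqrt{Y}}{Y - 2}} = \frac{2}{-2 + \frac{\sqrt{Y}}{-2 + Y}}$)
$4 S{\left(0 \right)} = 4 \frac{2 \left(-2 + 0\right)}{4 + \sqrt{0} - 0} = 4 \cdot 2 \frac{1}{4 + 0 + 0} \left(-2\right) = 4 \cdot 2 \cdot \frac{1}{4} \left(-2\right) = 4 \left(-1\right) = -4$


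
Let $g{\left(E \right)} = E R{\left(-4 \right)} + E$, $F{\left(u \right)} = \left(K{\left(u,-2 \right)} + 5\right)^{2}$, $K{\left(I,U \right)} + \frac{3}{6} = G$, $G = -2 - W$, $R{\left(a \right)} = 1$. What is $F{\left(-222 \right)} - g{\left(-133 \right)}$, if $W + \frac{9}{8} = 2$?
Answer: $\frac{17193}{64} \approx 268.64$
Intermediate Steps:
$W = \frac{7}{8}$ ($W = - \frac{9}{8} + 2 = \frac{7}{8} \approx 0.875$)
$G = - \frac{23}{8}$ ($G = -2 - \frac{7}{8} = - \frac{23}{8} \approx -2.875$)
$K{\left(I,U \right)} = - \frac{27}{8}$ ($K{\left(I,U \right)} = - \frac{1}{2} - \frac{23}{8} = - \frac{27}{8}$)
$F{\left(u \right)} = \frac{169}{64}$ ($F{\left(u \right)} = \left(- \frac{27}{8} + 5\right)^{2} = \left(\frac{13}{8}\right)^{2} = \frac{169}{64}$)
$g{\left(E \right)} = 2 E$ ($g{\left(E \right)} = E 1 + E = E + E = 2 E$)
$F{\left(-222 \right)} - g{\left(-133 \right)} = \frac{169}{64} - 2 \left(-133\right) = \frac{169}{64} - -266 = \frac{169}{64} + 266 = \frac{17193}{64}$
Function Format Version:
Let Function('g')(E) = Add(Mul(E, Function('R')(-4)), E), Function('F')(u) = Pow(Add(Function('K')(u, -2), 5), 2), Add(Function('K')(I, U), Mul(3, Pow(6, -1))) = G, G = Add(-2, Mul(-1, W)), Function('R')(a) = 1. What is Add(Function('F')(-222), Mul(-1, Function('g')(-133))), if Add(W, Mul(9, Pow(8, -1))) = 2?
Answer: Rational(17193, 64) ≈ 268.64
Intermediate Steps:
W = Rational(7, 8) (W = Add(Rational(-9, 8), 2) = Rational(7, 8) ≈ 0.87500)
G = Rational(-23, 8) (G = Add(-2, Mul(-1, Rational(7, 8))) = Add(-2, Rational(-7, 8)) = Rational(-23, 8) ≈ -2.8750)
Function('K')(I, U) = Rational(-27, 8) (Function('K')(I, U) = Add(Rational(-1, 2), Rational(-23, 8)) = Rational(-27, 8))
Function('F')(u) = Rational(169, 64) (Function('F')(u) = Pow(Add(Rational(-27, 8), 5), 2) = Pow(Rational(13, 8), 2) = Rational(169, 64))
Function('g')(E) = Mul(2, E) (Function('g')(E) = Add(Mul(E, 1), E) = Add(E, E) = Mul(2, E))
Add(Function('F')(-222), Mul(-1, Function('g')(-133))) = Add(Rational(169, 64), Mul(-1, Mul(2, -133))) = Add(Rational(169, 64), Mul(-1, -266)) = Add(Rational(169, 64), 266) = Rational(17193, 64)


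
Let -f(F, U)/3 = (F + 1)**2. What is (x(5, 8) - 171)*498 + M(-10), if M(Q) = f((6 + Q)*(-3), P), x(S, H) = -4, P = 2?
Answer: -87657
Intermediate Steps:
f(F, U) = -3*(1 + F)**2 (f(F, U) = -3*(F + 1)**2 = -3*(1 + F)**2)
M(Q) = -3*(-17 - 3*Q)**2 (M(Q) = -3*(1 + (6 + Q)*(-3))**2 = -3*(1 + (-18 - 3*Q))**2 = -3*(-17 - 3*Q)**2)
(x(5, 8) - 171)*498 + M(-10) = (-4 - 171)*498 - 3*(17 + 3*(-10))**2 = -175*498 - 3*(17 - 30)**2 = -87150 - 3*(-13)**2 = -87150 - 3*169 = -87150 - 507 = -87657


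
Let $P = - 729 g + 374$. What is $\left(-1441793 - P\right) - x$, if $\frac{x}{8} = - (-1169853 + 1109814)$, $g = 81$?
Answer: $-1863430$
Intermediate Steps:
$P = -58675$ ($P = \left(-729\right) 81 + 374 = -59049 + 374 = -58675$)
$x = 480312$ ($x = 8 \left(- (-1169853 + 1109814)\right) = 8 \left(\left(-1\right) \left(-60039\right)\right) = 8 \cdot 60039 = 480312$)
$\left(-1441793 - P\right) - x = \left(-1441793 - -58675\right) - 480312 = \left(-1441793 + 58675\right) - 480312 = -1383118 - 480312 = -1863430$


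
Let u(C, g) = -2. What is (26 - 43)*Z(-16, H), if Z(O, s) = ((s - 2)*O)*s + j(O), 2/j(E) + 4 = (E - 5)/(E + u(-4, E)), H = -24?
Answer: 169740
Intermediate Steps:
j(E) = 2/(-4 + (-5 + E)/(-2 + E)) (j(E) = 2/(-4 + (E - 5)/(E - 2)) = 2/(-4 + (-5 + E)/(-2 + E)))
Z(O, s) = 2*(2 - O)/(3*(-1 + O)) + O*s*(-2 + s) (Z(O, s) = ((s - 2)*O)*s + 2*(2 - O)/(3*(-1 + O)) = ((-2 + s)*O)*s + 2*(2 - O)/(3*(-1 + O)) = (O*(-2 + s))*s + 2*(2 - O)/(3*(-1 + O)) = O*s*(-2 + s) + 2*(2 - O)/(3*(-1 + O)) = 2*(2 - O)/(3*(-1 + O)) + O*s*(-2 + s))
(26 - 43)*Z(-16, H) = (26 - 43)*((4 - 2*(-16) + 3*(-16)*(-24)*(-1 - 16)*(-2 - 24))/(3*(-1 - 16))) = -17*(4 + 32 + 3*(-16)*(-24)*(-17)*(-26))/(3*(-17)) = -17*(-1)*(4 + 32 + 509184)/(3*17) = -17*(-1)*509220/(3*17) = -17*(-169740/17) = 169740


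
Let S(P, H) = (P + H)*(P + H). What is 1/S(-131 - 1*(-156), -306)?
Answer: 1/78961 ≈ 1.2664e-5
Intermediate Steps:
S(P, H) = (H + P)**2 (S(P, H) = (H + P)*(H + P) = (H + P)**2)
1/S(-131 - 1*(-156), -306) = 1/((-306 + (-131 - 1*(-156)))**2) = 1/((-306 + (-131 + 156))**2) = 1/((-306 + 25)**2) = 1/((-281)**2) = 1/78961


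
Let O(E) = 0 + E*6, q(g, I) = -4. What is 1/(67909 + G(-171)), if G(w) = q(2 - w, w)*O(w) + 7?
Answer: 1/72020 ≈ 1.3885e-5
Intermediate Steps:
O(E) = 6*E (O(E) = 0 + 6*E = 6*E)
G(w) = 7 - 24*w (G(w) = -24*w + 7 = 7 - 24*w)
1/(67909 + G(-171)) = 1/(67909 + (7 - 24*(-171))) = 1/(67909 + (7 + 4104)) = 1/(67909 + 4111) = 1/72020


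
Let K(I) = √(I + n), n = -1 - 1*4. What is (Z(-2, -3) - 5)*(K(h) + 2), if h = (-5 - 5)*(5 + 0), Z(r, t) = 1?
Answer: -8 - 4*I*√55 ≈ -8.0 - 29.665*I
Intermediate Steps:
n = -5 (n = -1 - 4 = -5)
h = -50 (h = -10*5 = -50)
K(I) = √(-5 + I) (K(I) = √(I - 5) = √(-5 + I))
(Z(-2, -3) - 5)*(K(h) + 2) = (1 - 5)*(√(-5 - 50) + 2) = -4*(√(-55) + 2) = -4*(I*√55 + 2) = -4*(2 + I*√55) = -8 - 4*I*√55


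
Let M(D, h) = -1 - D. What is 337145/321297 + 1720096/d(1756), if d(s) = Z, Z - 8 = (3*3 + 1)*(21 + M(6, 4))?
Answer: 138177895493/11887989 ≈ 11623.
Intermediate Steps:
Z = 148 (Z = 8 + (3*3 + 1)*(21 + (-1 - 1*6)) = 8 + (9 + 1)*(21 + (-1 - 6)) = 8 + 10*(21 - 7) = 8 + 10*14 = 8 + 140 = 148)
d(s) = 148
337145/321297 + 1720096/d(1756) = 337145/321297 + 1720096/148 = 337145*(1/321297) + 1720096*(1/148) = 337145/321297 + 430024/37 = 138177895493/11887989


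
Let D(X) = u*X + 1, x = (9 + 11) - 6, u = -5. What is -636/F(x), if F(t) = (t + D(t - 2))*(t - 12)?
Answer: 106/15 ≈ 7.0667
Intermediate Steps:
x = 14 (x = 20 - 6 = 14)
D(X) = 1 - 5*X (D(X) = -5*X + 1 = 1 - 5*X)
F(t) = (-12 + t)*(11 - 4*t) (F(t) = (t + (1 - 5*(t - 2)))*(t - 12) = (t + (1 - 5*(-2 + t)))*(-12 + t) = (t + (1 + (10 - 5*t)))*(-12 + t) = (t + (11 - 5*t))*(-12 + t) = (11 - 4*t)*(-12 + t) = (-12 + t)*(11 - 4*t))
-636/F(x) = -636/(-132 - 4*14² + 59*14) = -636/(-132 - 4*196 + 826) = -636/(-132 - 784 + 826) = -636/(-90) = -636*(-1/90) = 106/15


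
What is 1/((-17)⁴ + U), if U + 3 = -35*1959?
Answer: 1/14953 ≈ 6.6876e-5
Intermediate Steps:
U = -68568 (U = -3 - 35*1959 = -3 - 68565 = -68568)
1/((-17)⁴ + U) = 1/((-17)⁴ - 68568) = 1/(83521 - 68568) = 1/14953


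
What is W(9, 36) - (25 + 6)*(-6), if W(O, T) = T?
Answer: 222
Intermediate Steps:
W(9, 36) - (25 + 6)*(-6) = 36 - (25 + 6)*(-6) = 36 - 31*(-6) = 36 - 1*(-186) = 36 + 186 = 222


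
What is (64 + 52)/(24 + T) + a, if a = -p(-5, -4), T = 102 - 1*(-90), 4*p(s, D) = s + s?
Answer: 82/27 ≈ 3.0370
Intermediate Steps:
p(s, D) = s/2 (p(s, D) = (s + s)/4 = (2*s)/4 = s/2)
T = 192 (T = 102 + 90 = 192)
a = 5/2 (a = -(-5)/2 = -1*(-5/2) = 5/2 ≈ 2.5000)
(64 + 52)/(24 + T) + a = (64 + 52)/(24 + 192) + 5/2 = 116/216 + 5/2 = 116*(1/216) + 5/2 = 29/54 + 5/2 = 82/27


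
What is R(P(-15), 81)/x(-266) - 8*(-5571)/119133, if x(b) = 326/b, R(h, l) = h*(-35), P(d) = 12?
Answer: 740225996/2157631 ≈ 343.07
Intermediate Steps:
R(h, l) = -35*h
R(P(-15), 81)/x(-266) - 8*(-5571)/119133 = (-35*12)/((326/(-266))) - 8*(-5571)/119133 = -420/(326*(-1/266)) + 44568*(1/119133) = -420/(-163/133) + 4952/13237 = -420*(-133/163) + 4952/13237 = 55860/163 + 4952/13237 = 740225996/2157631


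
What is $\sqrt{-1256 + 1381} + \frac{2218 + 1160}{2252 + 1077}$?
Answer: $\frac{3378}{3329} + 5 \sqrt{5} \approx 12.195$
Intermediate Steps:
$\sqrt{-1256 + 1381} + \frac{2218 + 1160}{2252 + 1077} = \sqrt{125} + \frac{3378}{3329} = 5 \sqrt{5} + 3378 \cdot \frac{1}{3329} = 5 \sqrt{5} + \frac{3378}{3329} = \frac{3378}{3329} + 5 \sqrt{5}$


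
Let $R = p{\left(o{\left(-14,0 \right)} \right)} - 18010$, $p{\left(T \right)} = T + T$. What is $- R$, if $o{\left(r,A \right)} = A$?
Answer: $18010$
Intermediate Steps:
$p{\left(T \right)} = 2 T$
$R = -18010$ ($R = 2 \cdot 0 - 18010 = 0 - 18010 = -18010$)
$- R = \left(-1\right) \left(-18010\right) = 18010$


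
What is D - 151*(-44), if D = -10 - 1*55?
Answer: 6579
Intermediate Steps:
D = -65 (D = -10 - 55 = -65)
D - 151*(-44) = -65 - 151*(-44) = -65 + 6644 = 6579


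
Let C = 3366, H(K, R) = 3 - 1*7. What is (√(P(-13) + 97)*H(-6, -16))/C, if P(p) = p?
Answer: -4*√21/1683 ≈ -0.010891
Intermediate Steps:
H(K, R) = -4 (H(K, R) = 3 - 7 = -4)
(√(P(-13) + 97)*H(-6, -16))/C = (√(-13 + 97)*(-4))/3366 = (√84*(-4))*(1/3366) = ((2*√21)*(-4))*(1/3366) = -8*√21*(1/3366) = -4*√21/1683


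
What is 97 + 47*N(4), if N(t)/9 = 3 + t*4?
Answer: 8134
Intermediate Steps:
N(t) = 27 + 36*t (N(t) = 9*(3 + t*4) = 9*(3 + 4*t) = 27 + 36*t)
97 + 47*N(4) = 97 + 47*(27 + 36*4) = 97 + 47*(27 + 144) = 97 + 47*171 = 97 + 8037 = 8134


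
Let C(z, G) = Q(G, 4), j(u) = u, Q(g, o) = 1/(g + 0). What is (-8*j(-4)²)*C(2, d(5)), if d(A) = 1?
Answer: -128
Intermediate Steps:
Q(g, o) = 1/g
C(z, G) = 1/G
(-8*j(-4)²)*C(2, d(5)) = -8*(-4)²/1 = -8*16*1 = -128*1 = -128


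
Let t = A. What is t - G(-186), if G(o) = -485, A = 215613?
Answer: 216098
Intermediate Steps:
t = 215613
t - G(-186) = 215613 - 1*(-485) = 215613 + 485 = 216098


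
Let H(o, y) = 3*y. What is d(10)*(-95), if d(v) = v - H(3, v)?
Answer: 1900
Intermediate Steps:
d(v) = -2*v (d(v) = v - 3*v = -2*v)
d(10)*(-95) = -2*10*(-95) = -20*(-95) = 1900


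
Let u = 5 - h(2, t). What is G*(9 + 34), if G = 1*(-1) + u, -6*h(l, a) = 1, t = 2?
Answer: 1075/6 ≈ 179.17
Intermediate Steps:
h(l, a) = -1/6 (h(l, a) = -1/6*1 = -1/6)
u = 31/6 (u = 5 - 1*(-1/6) = 5 + 1/6 = 31/6 ≈ 5.1667)
G = 25/6 (G = 1*(-1) + 31/6 = -1 + 31/6 = 25/6 ≈ 4.1667)
G*(9 + 34) = 25*(9 + 34)/6 = (25/6)*43 = 1075/6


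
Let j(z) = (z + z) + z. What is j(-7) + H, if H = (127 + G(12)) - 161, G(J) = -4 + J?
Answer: -47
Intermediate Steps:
H = -26 (H = (127 + (-4 + 12)) - 161 = (127 + 8) - 161 = 135 - 161 = -26)
j(z) = 3*z (j(z) = 2*z + z = 3*z)
j(-7) + H = 3*(-7) - 26 = -21 - 26 = -47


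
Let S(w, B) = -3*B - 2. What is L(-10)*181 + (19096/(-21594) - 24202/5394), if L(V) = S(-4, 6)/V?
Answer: 3461618935/9706503 ≈ 356.63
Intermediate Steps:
S(w, B) = -2 - 3*B
L(V) = -20/V (L(V) = (-2 - 3*6)/V = (-2 - 18)/V = -20/V)
L(-10)*181 + (19096/(-21594) - 24202/5394) = -20/(-10)*181 + (19096/(-21594) - 24202/5394) = -20*(-⅒)*181 + (19096*(-1/21594) - 24202*1/5394) = 2*181 + (-9548/10797 - 12101/2697) = 362 - 52135151/9706503 = 3461618935/9706503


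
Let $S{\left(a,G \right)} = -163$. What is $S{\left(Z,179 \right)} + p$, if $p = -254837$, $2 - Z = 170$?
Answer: $-255000$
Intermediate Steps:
$Z = -168$ ($Z = 2 - 170 = -168$)
$S{\left(Z,179 \right)} + p = -163 - 254837 = -255000$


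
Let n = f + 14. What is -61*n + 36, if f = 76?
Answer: -5454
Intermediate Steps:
n = 90 (n = 76 + 14 = 90)
-61*n + 36 = -61*90 + 36 = -5490 + 36 = -5454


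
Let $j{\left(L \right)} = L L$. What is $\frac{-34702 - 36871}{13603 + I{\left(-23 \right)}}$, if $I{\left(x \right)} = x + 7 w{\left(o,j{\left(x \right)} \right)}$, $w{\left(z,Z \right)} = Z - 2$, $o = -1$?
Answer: $- \frac{71573}{17269} \approx -4.1446$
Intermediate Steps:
$j{\left(L \right)} = L^{2}$
$w{\left(z,Z \right)} = -2 + Z$ ($w{\left(z,Z \right)} = Z - 2 = -2 + Z$)
$I{\left(x \right)} = -14 + x + 7 x^{2}$ ($I{\left(x \right)} = x + 7 \left(-2 + x^{2}\right) = x + \left(-14 + 7 x^{2}\right) = -14 + x + 7 x^{2}$)
$\frac{-34702 - 36871}{13603 + I{\left(-23 \right)}} = \frac{-34702 - 36871}{13603 - \left(37 - 3703\right)} = - \frac{71573}{13603 - -3666} = - \frac{71573}{13603 + 3666} = - \frac{71573}{17269}$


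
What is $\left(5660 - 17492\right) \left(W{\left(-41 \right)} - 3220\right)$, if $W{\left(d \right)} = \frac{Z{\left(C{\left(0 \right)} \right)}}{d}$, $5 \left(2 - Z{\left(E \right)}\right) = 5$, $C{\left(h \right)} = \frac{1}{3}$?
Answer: $\frac{1562072472}{41} \approx 3.8099 \cdot 10^{7}$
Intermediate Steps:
$C{\left(h \right)} = \frac{1}{3}$
$Z{\left(E \right)} = 1$ ($Z{\left(E \right)} = 2 - 1 = 1$)
$W{\left(d \right)} = \frac{1}{d}$ ($W{\left(d \right)} = 1 \frac{1}{d} = \frac{1}{d}$)
$\left(5660 - 17492\right) \left(W{\left(-41 \right)} - 3220\right) = \left(5660 - 17492\right) \left(\frac{1}{-41} - 3220\right) = - 11832 \left(- \frac{1}{41} - 3220\right) = \left(-11832\right) \left(- \frac{132021}{41}\right) = \frac{1562072472}{41}$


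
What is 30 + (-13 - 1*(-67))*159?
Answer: 8616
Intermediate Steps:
30 + (-13 - 1*(-67))*159 = 30 + (-13 + 67)*159 = 30 + 54*159 = 30 + 8586 = 8616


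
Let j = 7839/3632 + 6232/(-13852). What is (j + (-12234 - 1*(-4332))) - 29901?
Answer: -475450129847/12577616 ≈ -37801.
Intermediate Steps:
j = 21487801/12577616 (j = 7839*(1/3632) + 6232*(-1/13852) = 7839/3632 - 1558/3463 = 21487801/12577616 ≈ 1.7084)
(j + (-12234 - 1*(-4332))) - 29901 = (21487801/12577616 + (-12234 - 1*(-4332))) - 29901 = (21487801/12577616 + (-12234 + 4332)) - 29901 = (21487801/12577616 - 7902) - 29901 = -99366833831/12577616 - 29901 = -475450129847/12577616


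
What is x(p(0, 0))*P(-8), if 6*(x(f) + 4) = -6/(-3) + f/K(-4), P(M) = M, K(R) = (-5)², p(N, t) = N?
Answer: 88/3 ≈ 29.333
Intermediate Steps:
K(R) = 25
x(f) = -11/3 + f/150 (x(f) = -4 + (-6/(-3) + f/25)/6 = -4 + (-6*(-⅓) + f*(1/25))/6 = -4 + (2 + f/25)/6 = -4 + (⅓ + f/150) = -11/3 + f/150)
x(p(0, 0))*P(-8) = (-11/3 + (1/150)*0)*(-8) = (-11/3 + 0)*(-8) = -11/3*(-8) = 88/3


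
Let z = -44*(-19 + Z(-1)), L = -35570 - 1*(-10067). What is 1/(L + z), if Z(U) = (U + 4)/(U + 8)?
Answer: -7/172801 ≈ -4.0509e-5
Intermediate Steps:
L = -25503 (L = -35570 + 10067 = -25503)
Z(U) = (4 + U)/(8 + U)
z = 5720/7 (z = -44*(-19 + (4 - 1)/(8 - 1)) = -44*(-19 + 3/7) = -44*(-130/7) = 5720/7 ≈ 817.14)
1/(L + z) = 1/(-25503 + 5720/7) = 1/(-172801/7) = -7/172801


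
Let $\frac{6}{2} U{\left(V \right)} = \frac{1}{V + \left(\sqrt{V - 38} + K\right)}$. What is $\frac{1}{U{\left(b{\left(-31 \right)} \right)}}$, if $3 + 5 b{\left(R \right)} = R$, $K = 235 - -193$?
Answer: $\frac{6318}{5} + \frac{12 i \sqrt{70}}{5} \approx 1263.6 + 20.08 i$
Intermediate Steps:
$K = 428$ ($K = 235 + 193 = 428$)
$b{\left(R \right)} = - \frac{3}{5} + \frac{R}{5}$
$U{\left(V \right)} = \frac{1}{3 \left(428 + V + \sqrt{-38 + V}\right)}$ ($U{\left(V \right)} = \frac{1}{3 \left(V + \left(\sqrt{V - 38} + 428\right)\right)} = \frac{1}{3 \left(V + \left(\sqrt{-38 + V} + 428\right)\right)} = \frac{1}{3 \left(V + \left(428 + \sqrt{-38 + V}\right)\right)} = \frac{1}{3 \left(428 + V + \sqrt{-38 + V}\right)}$)
$\frac{1}{U{\left(b{\left(-31 \right)} \right)}} = \frac{1}{\frac{1}{3} \frac{1}{428 + \left(- \frac{3}{5} + \frac{1}{5} \left(-31\right)\right) + \sqrt{-38 + \left(- \frac{3}{5} + \frac{1}{5} \left(-31\right)\right)}}} = \frac{1}{\frac{1}{3} \frac{1}{428 - \frac{34}{5} + \sqrt{-38 - \frac{34}{5}}}} = \frac{1}{\frac{1}{3} \frac{1}{428 - \frac{34}{5} + \sqrt{- \frac{224}{5}}}} = \frac{1}{\frac{1}{3} \frac{1}{428 - \frac{34}{5} + \frac{4 i \sqrt{70}}{5}}} = \frac{1}{\frac{1}{3} \frac{1}{\frac{2106}{5} + \frac{4 i \sqrt{70}}{5}}} = \frac{6318}{5} + \frac{12 i \sqrt{70}}{5}$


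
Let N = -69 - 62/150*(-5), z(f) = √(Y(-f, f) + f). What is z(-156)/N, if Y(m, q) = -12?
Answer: -15*I*√42/502 ≈ -0.19365*I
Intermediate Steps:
z(f) = √(-12 + f)
N = -1004/15 (N = -69 - 62*1/150*(-5) = -69 - 31/75*(-5) = -69 + 31/15 = -1004/15 ≈ -66.933)
z(-156)/N = √(-12 - 156)/(-1004/15) = √(-168)*(-15/1004) = (2*I*√42)*(-15/1004) = -15*I*√42/502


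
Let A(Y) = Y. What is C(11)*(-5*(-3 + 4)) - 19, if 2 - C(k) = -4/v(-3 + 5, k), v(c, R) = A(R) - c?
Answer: -281/9 ≈ -31.222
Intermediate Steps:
v(c, R) = R - c
C(k) = 2 + 4/(-2 + k) (C(k) = 2 - (-4)/(k - (-3 + 5)) = 2 - (-4)/(k - 1*2) = 2 - (-4)/(k - 2) = 2 - (-4)/(-2 + k) = 2 + 4/(-2 + k))
C(11)*(-5*(-3 + 4)) - 19 = (2*11/(-2 + 11))*(-5*(-3 + 4)) - 19 = (2*11/9)*(-5*1) - 19 = (2*11*(1/9))*(-5) - 19 = (22/9)*(-5) - 19 = -110/9 - 19 = -281/9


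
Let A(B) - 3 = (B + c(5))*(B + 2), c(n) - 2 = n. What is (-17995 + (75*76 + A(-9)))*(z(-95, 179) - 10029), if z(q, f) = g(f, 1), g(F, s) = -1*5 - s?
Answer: 123209730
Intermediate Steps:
c(n) = 2 + n
g(F, s) = -5 - s
z(q, f) = -6 (z(q, f) = -5 - 1*1 = -5 - 1 = -6)
A(B) = 3 + (2 + B)*(7 + B) (A(B) = 3 + (B + (2 + 5))*(B + 2) = 3 + (B + 7)*(2 + B) = 3 + (7 + B)*(2 + B) = 3 + (2 + B)*(7 + B))
(-17995 + (75*76 + A(-9)))*(z(-95, 179) - 10029) = (-17995 + (75*76 + (17 + (-9)**2 + 9*(-9))))*(-6 - 10029) = (-17995 + (5700 + (17 + 81 - 81)))*(-10035) = (-17995 + (5700 + 17))*(-10035) = (-17995 + 5717)*(-10035) = -12278*(-10035) = 123209730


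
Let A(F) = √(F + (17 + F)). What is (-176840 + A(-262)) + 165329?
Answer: -11511 + 13*I*√3 ≈ -11511.0 + 22.517*I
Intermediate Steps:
A(F) = √(17 + 2*F)
(-176840 + A(-262)) + 165329 = (-176840 + √(17 + 2*(-262))) + 165329 = (-176840 + √(17 - 524)) + 165329 = (-176840 + √(-507)) + 165329 = (-176840 + 13*I*√3) + 165329 = -11511 + 13*I*√3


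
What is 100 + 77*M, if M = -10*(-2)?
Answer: 1640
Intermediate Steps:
M = 20
100 + 77*M = 100 + 77*20 = 100 + 1540 = 1640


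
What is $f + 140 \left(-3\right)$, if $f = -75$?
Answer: $-495$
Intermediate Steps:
$f + 140 \left(-3\right) = -75 + 140 \left(-3\right) = -75 - 420 = -495$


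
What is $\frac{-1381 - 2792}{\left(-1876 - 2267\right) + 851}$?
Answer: $\frac{4173}{3292} \approx 1.2676$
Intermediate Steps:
$\frac{-1381 - 2792}{\left(-1876 - 2267\right) + 851} = - \frac{4173}{-4143 + 851} = - \frac{4173}{-3292} = \left(-4173\right) \left(- \frac{1}{3292}\right) = \frac{4173}{3292}$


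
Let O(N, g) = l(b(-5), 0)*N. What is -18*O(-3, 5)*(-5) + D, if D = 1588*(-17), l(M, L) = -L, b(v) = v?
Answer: -26996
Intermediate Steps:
O(N, g) = 0 (O(N, g) = (-1*0)*N = 0*N = 0)
D = -26996
-18*O(-3, 5)*(-5) + D = -18*0*(-5) - 26996 = 0*(-5) - 26996 = 0 - 26996 = -26996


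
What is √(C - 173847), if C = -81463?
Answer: 11*I*√2110 ≈ 505.28*I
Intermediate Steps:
√(C - 173847) = √(-81463 - 173847) = √(-255310) = 11*I*√2110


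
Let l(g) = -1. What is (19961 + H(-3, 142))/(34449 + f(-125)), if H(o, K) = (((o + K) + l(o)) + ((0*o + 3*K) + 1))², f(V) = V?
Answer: 169593/17162 ≈ 9.8819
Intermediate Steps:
H(o, K) = (o + 4*K)² (H(o, K) = (((o + K) - 1) + ((0*o + 3*K) + 1))² = (((K + o) - 1) + ((0 + 3*K) + 1))² = ((-1 + K + o) + (3*K + 1))² = ((-1 + K + o) + (1 + 3*K))² = (o + 4*K)²)
(19961 + H(-3, 142))/(34449 + f(-125)) = (19961 + (-3 + 4*142)²)/(34449 - 125) = (19961 + (-3 + 568)²)/34324 = (19961 + 565²)*(1/34324) = (19961 + 319225)*(1/34324) = 339186*(1/34324) = 169593/17162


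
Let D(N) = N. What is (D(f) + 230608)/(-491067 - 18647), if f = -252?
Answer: -115178/254857 ≈ -0.45193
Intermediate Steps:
(D(f) + 230608)/(-491067 - 18647) = (-252 + 230608)/(-491067 - 18647) = 230356/(-509714) = 230356*(-1/509714) = -115178/254857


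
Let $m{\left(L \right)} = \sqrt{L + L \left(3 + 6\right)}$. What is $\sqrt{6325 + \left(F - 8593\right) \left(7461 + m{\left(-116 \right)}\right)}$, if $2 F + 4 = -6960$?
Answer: $5 \sqrt{-3603410 - 966 i \sqrt{290}} \approx 21.665 - 9491.3 i$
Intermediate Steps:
$F = -3482$ ($F = -2 + \frac{1}{2} \left(-6960\right) = -2 - 3480 = -3482$)
$m{\left(L \right)} = \sqrt{10} \sqrt{L}$ ($m{\left(L \right)} = \sqrt{L + L 9} = \sqrt{L + 9 L} = \sqrt{10 L} = \sqrt{10} \sqrt{L}$)
$\sqrt{6325 + \left(F - 8593\right) \left(7461 + m{\left(-116 \right)}\right)} = \sqrt{6325 + \left(-3482 - 8593\right) \left(7461 + \sqrt{10} \sqrt{-116}\right)} = \sqrt{6325 - 12075 \left(7461 + \sqrt{10} \cdot 2 i \sqrt{29}\right)} = \sqrt{6325 - 12075 \left(7461 + 2 i \sqrt{290}\right)} = \sqrt{6325 - \left(90091575 + 24150 i \sqrt{290}\right)} = \sqrt{-90085250 - 24150 i \sqrt{290}}$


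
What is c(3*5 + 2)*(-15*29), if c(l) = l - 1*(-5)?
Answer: -9570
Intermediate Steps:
c(l) = 5 + l (c(l) = l + 5 = 5 + l)
c(3*5 + 2)*(-15*29) = (5 + (3*5 + 2))*(-15*29) = (5 + (15 + 2))*(-435) = (5 + 17)*(-435) = 22*(-435) = -9570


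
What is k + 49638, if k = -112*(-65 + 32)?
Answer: 53334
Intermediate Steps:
k = 3696 (k = -112*(-33) = 3696)
k + 49638 = 3696 + 49638 = 53334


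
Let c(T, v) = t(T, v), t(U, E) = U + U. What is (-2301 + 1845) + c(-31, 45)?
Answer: -518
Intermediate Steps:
t(U, E) = 2*U
c(T, v) = 2*T
(-2301 + 1845) + c(-31, 45) = (-2301 + 1845) + 2*(-31) = -456 - 62 = -518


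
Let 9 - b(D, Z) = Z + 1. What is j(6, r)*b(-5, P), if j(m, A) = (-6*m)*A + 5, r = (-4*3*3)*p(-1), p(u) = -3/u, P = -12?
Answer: 77860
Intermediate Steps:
b(D, Z) = 8 - Z (b(D, Z) = 9 - (Z + 1) = 9 - (1 + Z) = 9 + (-1 - Z) = 8 - Z)
r = -108 (r = (-4*3*3)*(-3/(-1)) = (-12*3)*(-3*(-1)) = -36*3 = -108)
j(m, A) = 5 - 6*A*m (j(m, A) = -6*A*m + 5 = 5 - 6*A*m)
j(6, r)*b(-5, P) = (5 - 6*(-108)*6)*(8 - 1*(-12)) = (5 + 3888)*(8 + 12) = 3893*20 = 77860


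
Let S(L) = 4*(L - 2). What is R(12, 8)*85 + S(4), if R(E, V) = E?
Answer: 1028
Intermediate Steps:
S(L) = -8 + 4*L (S(L) = 4*(-2 + L) = -8 + 4*L)
R(12, 8)*85 + S(4) = 12*85 + (-8 + 4*4) = 1020 + (-8 + 16) = 1020 + 8 = 1028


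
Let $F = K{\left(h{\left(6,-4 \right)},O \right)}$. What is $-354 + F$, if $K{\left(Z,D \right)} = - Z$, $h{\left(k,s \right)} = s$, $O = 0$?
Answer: $-350$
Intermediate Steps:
$F = 4$ ($F = \left(-1\right) \left(-4\right) = 4$)
$-354 + F = -354 + 4 = -350$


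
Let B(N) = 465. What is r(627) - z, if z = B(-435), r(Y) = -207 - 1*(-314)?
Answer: -358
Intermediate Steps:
r(Y) = 107 (r(Y) = -207 + 314 = 107)
z = 465
r(627) - z = 107 - 1*465 = 107 - 465 = -358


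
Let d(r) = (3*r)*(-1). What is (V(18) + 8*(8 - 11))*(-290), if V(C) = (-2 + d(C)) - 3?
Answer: 24070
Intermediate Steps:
d(r) = -3*r
V(C) = -5 - 3*C (V(C) = (-2 - 3*C) - 3 = -5 - 3*C)
(V(18) + 8*(8 - 11))*(-290) = ((-5 - 3*18) + 8*(8 - 11))*(-290) = ((-5 - 54) + 8*(-3))*(-290) = (-59 - 24)*(-290) = -83*(-290) = 24070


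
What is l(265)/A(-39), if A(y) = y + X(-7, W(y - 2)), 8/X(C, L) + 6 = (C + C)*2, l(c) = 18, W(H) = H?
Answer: -306/667 ≈ -0.45877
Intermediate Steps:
X(C, L) = 8/(-6 + 4*C) (X(C, L) = 8/(-6 + (C + C)*2) = 8/(-6 + (2*C)*2) = 8/(-6 + 4*C))
A(y) = -4/17 + y (A(y) = y + 4/(-3 + 2*(-7)) = y + 4/(-3 - 14) = y + 4/(-17) = y + 4*(-1/17) = y - 4/17 = -4/17 + y)
l(265)/A(-39) = 18/(-4/17 - 39) = 18/(-667/17) = 18*(-17/667) = -306/667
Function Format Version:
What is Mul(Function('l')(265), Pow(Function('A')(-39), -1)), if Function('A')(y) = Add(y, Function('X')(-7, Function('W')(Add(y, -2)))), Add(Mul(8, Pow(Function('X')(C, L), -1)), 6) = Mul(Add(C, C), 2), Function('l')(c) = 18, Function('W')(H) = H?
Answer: Rational(-306, 667) ≈ -0.45877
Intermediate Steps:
Function('X')(C, L) = Mul(8, Pow(Add(-6, Mul(4, C)), -1)) (Function('X')(C, L) = Mul(8, Pow(Add(-6, Mul(Add(C, C), 2)), -1)) = Mul(8, Pow(Add(-6, Mul(Mul(2, C), 2)), -1)) = Mul(8, Pow(Add(-6, Mul(4, C)), -1)))
Function('A')(y) = Add(Rational(-4, 17), y) (Function('A')(y) = Add(y, Mul(4, Pow(Add(-3, Mul(2, -7)), -1))) = Add(y, Mul(4, Pow(Add(-3, -14), -1))) = Add(y, Mul(4, Pow(-17, -1))) = Add(y, Mul(4, Rational(-1, 17))) = Add(y, Rational(-4, 17)) = Add(Rational(-4, 17), y))
Mul(Function('l')(265), Pow(Function('A')(-39), -1)) = Mul(18, Pow(Add(Rational(-4, 17), -39), -1)) = Mul(18, Pow(Rational(-667, 17), -1)) = Mul(18, Rational(-17, 667)) = Rational(-306, 667)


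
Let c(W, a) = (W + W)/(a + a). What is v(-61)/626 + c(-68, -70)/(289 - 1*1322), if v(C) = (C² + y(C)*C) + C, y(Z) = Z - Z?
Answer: 66153008/11316515 ≈ 5.8457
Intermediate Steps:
y(Z) = 0
c(W, a) = W/a (c(W, a) = (2*W)/((2*a)) = (2*W)*(1/(2*a)) = W/a)
v(C) = C + C² (v(C) = (C² + 0*C) + C = (C² + 0) + C = C² + C = C + C²)
v(-61)/626 + c(-68, -70)/(289 - 1*1322) = -61*(1 - 61)/626 + (-68/(-70))/(289 - 1*1322) = -61*(-60)*(1/626) + (-68*(-1/70))/(289 - 1322) = 3660*(1/626) + (34/35)/(-1033) = 1830/313 + (34/35)*(-1/1033) = 1830/313 - 34/36155 = 66153008/11316515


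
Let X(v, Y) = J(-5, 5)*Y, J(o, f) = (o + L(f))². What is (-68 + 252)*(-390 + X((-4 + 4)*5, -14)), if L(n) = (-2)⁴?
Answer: -383456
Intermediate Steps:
L(n) = 16
J(o, f) = (16 + o)² (J(o, f) = (o + 16)² = (16 + o)²)
X(v, Y) = 121*Y (X(v, Y) = (16 - 5)²*Y = 11²*Y = 121*Y)
(-68 + 252)*(-390 + X((-4 + 4)*5, -14)) = (-68 + 252)*(-390 + 121*(-14)) = 184*(-390 - 1694) = 184*(-2084) = -383456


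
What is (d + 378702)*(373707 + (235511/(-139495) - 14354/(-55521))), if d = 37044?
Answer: 133699893750991218216/860544655 ≈ 1.5537e+11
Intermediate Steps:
(d + 378702)*(373707 + (235511/(-139495) - 14354/(-55521))) = (37044 + 378702)*(373707 + (235511/(-139495) - 14354/(-55521))) = 415746*(373707 + (235511*(-1/139495) - 14354*(-1/55521))) = 415746*(373707 + (-235511/139495 + 14354/55521)) = 415746*(373707 - 11073495001/7744901895) = 415746*(2894312978979764/7744901895) = 133699893750991218216/860544655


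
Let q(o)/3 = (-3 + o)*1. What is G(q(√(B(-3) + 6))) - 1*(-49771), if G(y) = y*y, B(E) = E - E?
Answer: 49906 - 54*√6 ≈ 49774.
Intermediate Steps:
B(E) = 0
q(o) = -9 + 3*o (q(o) = 3*((-3 + o)*1) = 3*(-3 + o) = -9 + 3*o)
G(y) = y²
G(q(√(B(-3) + 6))) - 1*(-49771) = (-9 + 3*√(0 + 6))² - 1*(-49771) = (-9 + 3*√6)² + 49771 = 49771 + (-9 + 3*√6)²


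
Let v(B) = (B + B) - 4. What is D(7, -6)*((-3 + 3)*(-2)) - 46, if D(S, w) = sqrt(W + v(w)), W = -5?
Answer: -46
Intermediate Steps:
v(B) = -4 + 2*B (v(B) = 2*B - 4 = -4 + 2*B)
D(S, w) = sqrt(-9 + 2*w) (D(S, w) = sqrt(-5 + (-4 + 2*w)) = sqrt(-9 + 2*w))
D(7, -6)*((-3 + 3)*(-2)) - 46 = sqrt(-9 + 2*(-6))*((-3 + 3)*(-2)) - 46 = sqrt(-9 - 12)*(0*(-2)) - 46 = sqrt(-21)*0 - 46 = (I*sqrt(21))*0 - 46 = 0 - 46 = -46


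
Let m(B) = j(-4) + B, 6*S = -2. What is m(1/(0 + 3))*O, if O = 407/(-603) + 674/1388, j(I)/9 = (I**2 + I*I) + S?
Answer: -33917716/627723 ≈ -54.033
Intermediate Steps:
S = -1/3 (S = (1/6)*(-2) = -1/3 ≈ -0.33333)
j(I) = -3 + 18*I**2 (j(I) = 9*((I**2 + I*I) - 1/3) = 9*((I**2 + I**2) - 1/3) = 9*(2*I**2 - 1/3) = 9*(-1/3 + 2*I**2) = -3 + 18*I**2)
O = -79247/418482 (O = 407*(-1/603) + 674*(1/1388) = -407/603 + 337/694 = -79247/418482 ≈ -0.18937)
m(B) = 285 + B (m(B) = (-3 + 18*(-4)**2) + B = (-3 + 18*16) + B = (-3 + 288) + B = 285 + B)
m(1/(0 + 3))*O = (285 + 1/(0 + 3))*(-79247/418482) = (285 + 1/3)*(-79247/418482) = (856/3)*(-79247/418482) = -33917716/627723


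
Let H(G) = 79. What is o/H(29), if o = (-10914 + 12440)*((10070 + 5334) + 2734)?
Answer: 27678588/79 ≈ 3.5036e+5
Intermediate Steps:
o = 27678588 (o = 1526*(15404 + 2734) = 1526*18138 = 27678588)
o/H(29) = 27678588/79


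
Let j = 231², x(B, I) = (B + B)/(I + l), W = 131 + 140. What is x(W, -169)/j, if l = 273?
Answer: 271/2774772 ≈ 9.7666e-5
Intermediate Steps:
W = 271
x(B, I) = 2*B/(273 + I) (x(B, I) = (B + B)/(I + 273) = (2*B)/(273 + I) = 2*B/(273 + I))
j = 53361
x(W, -169)/j = (2*271/(273 - 169))/53361 = (2*271/104)*(1/53361) = (2*271*(1/104))*(1/53361) = (271/52)*(1/53361) = 271/2774772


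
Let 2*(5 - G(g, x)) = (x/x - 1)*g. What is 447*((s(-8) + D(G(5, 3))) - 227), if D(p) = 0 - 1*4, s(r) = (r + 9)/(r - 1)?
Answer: -309920/3 ≈ -1.0331e+5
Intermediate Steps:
G(g, x) = 5 (G(g, x) = 5 - (x/x - 1)*g/2 = 5 - (1 - 1)*g/2 = 5 - 0*g = 5 - 1/2*0 = 5 + 0 = 5)
s(r) = (9 + r)/(-1 + r)
D(p) = -4 (D(p) = 0 - 4 = -4)
447*((s(-8) + D(G(5, 3))) - 227) = 447*(((9 - 8)/(-1 - 8) - 4) - 227) = 447*((1/(-9) - 4) - 227) = 447*((-1/9*1 - 4) - 227) = 447*((-1/9 - 4) - 227) = 447*(-37/9 - 227) = 447*(-2080/9) = -309920/3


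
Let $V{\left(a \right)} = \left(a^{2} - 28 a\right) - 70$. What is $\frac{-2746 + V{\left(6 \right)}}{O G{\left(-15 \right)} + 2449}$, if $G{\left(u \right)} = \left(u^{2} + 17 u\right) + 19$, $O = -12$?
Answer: $- \frac{2948}{2581} \approx -1.1422$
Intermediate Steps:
$V{\left(a \right)} = -70 + a^{2} - 28 a$
$G{\left(u \right)} = 19 + u^{2} + 17 u$
$\frac{-2746 + V{\left(6 \right)}}{O G{\left(-15 \right)} + 2449} = \frac{-2746 - \left(238 - 36\right)}{- 12 \left(19 + \left(-15\right)^{2} + 17 \left(-15\right)\right) + 2449} = \frac{-2746 - 202}{- 12 \left(19 + 225 - 255\right) + 2449} = \frac{-2746 - 202}{\left(-12\right) \left(-11\right) + 2449} = - \frac{2948}{132 + 2449} = - \frac{2948}{2581}$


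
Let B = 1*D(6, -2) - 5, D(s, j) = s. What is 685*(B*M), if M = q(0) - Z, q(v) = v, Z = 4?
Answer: -2740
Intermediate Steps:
M = -4 (M = 0 - 1*4 = 0 - 4 = -4)
B = 1 (B = 1*6 - 5 = 6 - 5 = 1)
685*(B*M) = 685*(1*(-4)) = 685*(-4) = -2740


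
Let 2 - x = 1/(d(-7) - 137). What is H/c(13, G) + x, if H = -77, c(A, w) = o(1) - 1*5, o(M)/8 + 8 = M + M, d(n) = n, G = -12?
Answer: 26405/7632 ≈ 3.4598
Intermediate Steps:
o(M) = -64 + 16*M (o(M) = -64 + 8*(M + M) = -64 + 8*(2*M) = -64 + 16*M)
c(A, w) = -53 (c(A, w) = (-64 + 16*1) - 1*5 = (-64 + 16) - 5 = -48 - 5 = -53)
x = 289/144 (x = 2 - 1/(-7 - 137) = 2 - 1/(-144) = 2 - 1*(-1/144) = 2 + 1/144 = 289/144 ≈ 2.0069)
H/c(13, G) + x = -77/(-53) + 289/144 = -1/53*(-77) + 289/144 = 77/53 + 289/144 = 26405/7632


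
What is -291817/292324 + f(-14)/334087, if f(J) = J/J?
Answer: -97491973755/97661648188 ≈ -0.99826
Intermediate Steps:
f(J) = 1
-291817/292324 + f(-14)/334087 = -291817/292324 + 1/334087 = -97491973755/97661648188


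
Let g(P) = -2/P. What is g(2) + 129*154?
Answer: 19865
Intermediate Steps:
g(2) + 129*154 = -2/2 + 129*154 = -2*½ + 19866 = -1 + 19866 = 19865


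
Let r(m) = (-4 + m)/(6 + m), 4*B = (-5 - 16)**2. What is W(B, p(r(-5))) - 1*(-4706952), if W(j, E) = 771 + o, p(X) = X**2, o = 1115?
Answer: 4708838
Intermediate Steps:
B = 441/4 (B = (-5 - 16)**2/4 = (1/4)*(-21)**2 = (1/4)*441 = 441/4 ≈ 110.25)
r(m) = (-4 + m)/(6 + m)
W(j, E) = 1886 (W(j, E) = 771 + 1115 = 1886)
W(B, p(r(-5))) - 1*(-4706952) = 1886 - 1*(-4706952) = 1886 + 4706952 = 4708838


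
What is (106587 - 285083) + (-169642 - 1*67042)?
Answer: -415180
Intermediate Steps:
(106587 - 285083) + (-169642 - 1*67042) = -178496 + (-169642 - 67042) = -178496 - 236684 = -415180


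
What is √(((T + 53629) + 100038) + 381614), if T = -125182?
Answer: √410099 ≈ 640.39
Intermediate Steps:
√(((T + 53629) + 100038) + 381614) = √(((-125182 + 53629) + 100038) + 381614) = √((-71553 + 100038) + 381614) = √(28485 + 381614) = √410099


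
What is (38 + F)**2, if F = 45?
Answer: 6889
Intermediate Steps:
(38 + F)**2 = (38 + 45)**2 = 83**2 = 6889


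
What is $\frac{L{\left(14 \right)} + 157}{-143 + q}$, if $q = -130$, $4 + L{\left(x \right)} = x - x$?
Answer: $- \frac{51}{91} \approx -0.56044$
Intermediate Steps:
$L{\left(x \right)} = -4$ ($L{\left(x \right)} = -4 + \left(x - x\right) = -4 + 0 = -4$)
$\frac{L{\left(14 \right)} + 157}{-143 + q} = \frac{-4 + 157}{-143 - 130} = \frac{153}{-273} = 153 \left(- \frac{1}{273}\right) = - \frac{51}{91}$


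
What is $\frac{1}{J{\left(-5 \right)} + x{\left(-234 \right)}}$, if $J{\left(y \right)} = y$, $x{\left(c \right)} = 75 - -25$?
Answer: $\frac{1}{95} \approx 0.010526$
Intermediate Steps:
$x{\left(c \right)} = 100$ ($x{\left(c \right)} = 75 + 25 = 100$)
$\frac{1}{J{\left(-5 \right)} + x{\left(-234 \right)}} = \frac{1}{-5 + 100} = \frac{1}{95}$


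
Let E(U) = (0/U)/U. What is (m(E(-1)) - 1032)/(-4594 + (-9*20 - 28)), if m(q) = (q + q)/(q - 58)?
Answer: 516/2401 ≈ 0.21491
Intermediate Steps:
E(U) = 0 (E(U) = 0/U = 0)
m(q) = 2*q/(-58 + q) (m(q) = (2*q)/(-58 + q) = 2*q/(-58 + q))
(m(E(-1)) - 1032)/(-4594 + (-9*20 - 28)) = (2*0/(-58 + 0) - 1032)/(-4594 + (-9*20 - 28)) = (2*0/(-58) - 1032)/(-4594 + (-180 - 28)) = (2*0*(-1/58) - 1032)/(-4594 - 208) = (0 - 1032)/(-4802) = -1032*(-1/4802) = 516/2401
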